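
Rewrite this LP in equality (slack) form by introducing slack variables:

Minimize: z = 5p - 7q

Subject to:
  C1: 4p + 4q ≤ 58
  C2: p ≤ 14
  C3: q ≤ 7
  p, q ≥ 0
min z = 5p - 7q

s.t.
  4p + 4q + s1 = 58
  p + s2 = 14
  q + s3 = 7
  p, q, s1, s2, s3 ≥ 0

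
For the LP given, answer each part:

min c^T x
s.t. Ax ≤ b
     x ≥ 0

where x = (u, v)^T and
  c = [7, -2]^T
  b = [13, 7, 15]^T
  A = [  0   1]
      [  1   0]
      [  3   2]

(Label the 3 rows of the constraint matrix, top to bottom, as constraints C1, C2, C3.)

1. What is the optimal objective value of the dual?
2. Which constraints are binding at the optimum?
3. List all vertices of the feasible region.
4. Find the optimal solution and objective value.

1. -15 (by strong duality, equal to the primal optimum)
2. C3, u ≥ 0
3. (0, 0), (5, 0), (0, 7.5)
4. u = 0, v = 7.5, z = -15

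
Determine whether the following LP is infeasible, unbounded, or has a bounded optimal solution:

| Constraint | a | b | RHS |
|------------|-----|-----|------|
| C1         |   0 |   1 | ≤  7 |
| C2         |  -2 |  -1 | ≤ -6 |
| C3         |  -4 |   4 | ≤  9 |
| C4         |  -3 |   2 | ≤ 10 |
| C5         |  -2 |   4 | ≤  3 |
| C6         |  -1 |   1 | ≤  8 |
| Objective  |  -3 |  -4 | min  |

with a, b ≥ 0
Feasible point: (3, 0) satisfies every constraint, so the LP is feasible.
Direction d = (1, 0): for each constraint row a, a·d ≤ 0 —
  (0)(1) + (1)(0) = 0 ≤ 0
  (-2)(1) + (-1)(0) = -2 ≤ 0
  (-4)(1) + (4)(0) = -4 ≤ 0
  (-3)(1) + (2)(0) = -3 ≤ 0
  (-2)(1) + (4)(0) = -2 ≤ 0
  (-1)(1) + (1)(0) = -1 ≤ 0
and d ≥ 0, so (3, 0) + t·d stays feasible for every t ≥ 0. Along this ray z = -3a - 4b changes by -3 per unit t, so z → −∞.

Unbounded: there is a feasible ray along which z → −∞.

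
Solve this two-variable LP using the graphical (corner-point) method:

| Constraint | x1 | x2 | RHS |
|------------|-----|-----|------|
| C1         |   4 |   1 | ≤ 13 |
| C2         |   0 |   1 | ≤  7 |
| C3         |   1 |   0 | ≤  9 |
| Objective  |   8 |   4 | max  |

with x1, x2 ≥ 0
x1 = 1.5, x2 = 7, z = 40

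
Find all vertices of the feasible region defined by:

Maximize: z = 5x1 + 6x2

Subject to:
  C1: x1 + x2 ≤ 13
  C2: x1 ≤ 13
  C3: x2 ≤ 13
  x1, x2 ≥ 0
Each vertex is the intersection of two constraint boundaries that also satisfies all remaining constraints:
  x1 = 0 and x2 = 0 → (0, 0)
  x1 + x2 = 13 and x1 = 13 → (13, 0)
  x1 + x2 = 13 and x2 = 13 → (0, 13)

Vertices: (0, 0), (13, 0), (0, 13)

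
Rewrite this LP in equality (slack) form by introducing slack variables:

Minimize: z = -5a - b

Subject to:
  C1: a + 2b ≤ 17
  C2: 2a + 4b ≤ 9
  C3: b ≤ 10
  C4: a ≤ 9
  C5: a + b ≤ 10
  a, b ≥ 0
min z = -5a - b

s.t.
  a + 2b + s1 = 17
  2a + 4b + s2 = 9
  b + s3 = 10
  a + s4 = 9
  a + b + s5 = 10
  a, b, s1, s2, s3, s4, s5 ≥ 0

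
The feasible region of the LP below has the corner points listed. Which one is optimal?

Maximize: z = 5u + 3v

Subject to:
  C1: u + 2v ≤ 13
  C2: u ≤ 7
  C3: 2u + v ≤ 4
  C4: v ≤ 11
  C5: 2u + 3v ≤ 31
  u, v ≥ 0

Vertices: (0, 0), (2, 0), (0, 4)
Evaluating z = 5u + 3v at each vertex:
  (0, 0): z = 0
  (2, 0): z = 10
  (0, 4): z = 12

The largest value is z = 12, attained at (0, 4).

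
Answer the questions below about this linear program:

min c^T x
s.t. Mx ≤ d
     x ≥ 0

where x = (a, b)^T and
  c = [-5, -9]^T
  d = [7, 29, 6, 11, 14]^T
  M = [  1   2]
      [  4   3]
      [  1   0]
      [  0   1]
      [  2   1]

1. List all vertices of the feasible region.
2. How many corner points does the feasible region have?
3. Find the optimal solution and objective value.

1. (0, 0), (6, 0), (6, 0.5), (0, 3.5)
2. 4
3. a = 6, b = 0.5, z = -34.5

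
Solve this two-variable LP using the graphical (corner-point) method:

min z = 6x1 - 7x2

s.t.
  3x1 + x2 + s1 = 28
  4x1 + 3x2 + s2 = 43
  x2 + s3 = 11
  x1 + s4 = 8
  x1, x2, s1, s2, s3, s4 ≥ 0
x1 = 0, x2 = 11, z = -77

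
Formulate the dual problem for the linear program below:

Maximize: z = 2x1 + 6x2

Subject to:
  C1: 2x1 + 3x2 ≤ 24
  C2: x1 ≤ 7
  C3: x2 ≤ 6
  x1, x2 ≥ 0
Minimize: z = 24y1 + 7y2 + 6y3

Subject to:
  C1: -2y1 - y2 ≤ -2
  C2: -3y1 - y3 ≤ -6
  y1, y2, y3 ≥ 0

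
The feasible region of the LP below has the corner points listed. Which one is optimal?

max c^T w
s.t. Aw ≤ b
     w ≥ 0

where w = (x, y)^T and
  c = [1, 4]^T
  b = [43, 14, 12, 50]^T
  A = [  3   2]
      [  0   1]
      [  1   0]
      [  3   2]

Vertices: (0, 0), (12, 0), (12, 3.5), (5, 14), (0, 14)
Evaluating z = x + 4y at each vertex:
  (0, 0): z = 0
  (12, 0): z = 12
  (12, 3.5): z = 26
  (5, 14): z = 61
  (0, 14): z = 56

The largest value is z = 61, attained at (5, 14).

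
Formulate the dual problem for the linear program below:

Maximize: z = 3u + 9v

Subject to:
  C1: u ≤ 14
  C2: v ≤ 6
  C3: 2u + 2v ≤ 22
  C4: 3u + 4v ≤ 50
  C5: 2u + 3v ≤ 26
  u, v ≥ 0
Minimize: z = 14y1 + 6y2 + 22y3 + 50y4 + 26y5

Subject to:
  C1: -y1 - 2y3 - 3y4 - 2y5 ≤ -3
  C2: -y2 - 2y3 - 4y4 - 3y5 ≤ -9
  y1, y2, y3, y4, y5 ≥ 0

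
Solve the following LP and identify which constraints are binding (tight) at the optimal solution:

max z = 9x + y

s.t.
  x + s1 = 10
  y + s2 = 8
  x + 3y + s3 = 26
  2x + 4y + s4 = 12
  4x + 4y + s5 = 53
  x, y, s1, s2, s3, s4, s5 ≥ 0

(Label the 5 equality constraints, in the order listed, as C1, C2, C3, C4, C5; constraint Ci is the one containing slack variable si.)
Optimal: x = 6, y = 0
Binding: C4, y ≥ 0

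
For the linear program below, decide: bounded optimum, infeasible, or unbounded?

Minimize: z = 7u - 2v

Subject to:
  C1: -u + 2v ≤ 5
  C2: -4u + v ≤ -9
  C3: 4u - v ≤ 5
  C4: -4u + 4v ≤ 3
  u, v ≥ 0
C3 requires 4u - v ≤ 5, while C2 (-4u + v ≤ -9) is equivalent to 4u - v ≥ 9. Together they would need 9 ≤ 4u - v ≤ 5, which is impossible since 9 > 5. No point satisfies all constraints.

Infeasible: no point satisfies all constraints simultaneously.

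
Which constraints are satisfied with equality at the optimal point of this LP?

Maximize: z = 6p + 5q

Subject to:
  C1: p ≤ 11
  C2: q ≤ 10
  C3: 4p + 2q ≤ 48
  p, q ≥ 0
Optimal: p = 7, q = 10
Binding: C2, C3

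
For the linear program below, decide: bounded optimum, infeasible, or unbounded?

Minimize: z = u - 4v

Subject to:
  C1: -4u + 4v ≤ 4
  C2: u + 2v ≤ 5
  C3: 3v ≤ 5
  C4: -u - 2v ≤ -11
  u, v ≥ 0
C2 requires u + 2v ≤ 5, while C4 (-u - 2v ≤ -11) is equivalent to u + 2v ≥ 11. Together they would need 11 ≤ u + 2v ≤ 5, which is impossible since 11 > 5. No point satisfies all constraints.

The feasible region is empty; the LP is infeasible.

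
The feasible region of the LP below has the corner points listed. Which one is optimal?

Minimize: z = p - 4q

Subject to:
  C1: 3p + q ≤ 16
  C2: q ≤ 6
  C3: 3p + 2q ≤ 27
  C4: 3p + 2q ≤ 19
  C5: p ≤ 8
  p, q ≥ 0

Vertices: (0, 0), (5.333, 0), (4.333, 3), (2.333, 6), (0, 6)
(0, 6) with z = -24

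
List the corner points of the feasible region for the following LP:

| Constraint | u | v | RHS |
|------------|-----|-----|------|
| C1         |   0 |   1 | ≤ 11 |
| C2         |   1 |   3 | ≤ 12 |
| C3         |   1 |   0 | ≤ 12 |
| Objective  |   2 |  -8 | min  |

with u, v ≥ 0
Each vertex is the intersection of two constraint boundaries that also satisfies all remaining constraints:
  u = 0 and v = 0 → (0, 0)
  u + 3v = 12 and u = 12 → (12, 0)
  u + 3v = 12 and u = 0 → (0, 4)

Vertices: (0, 0), (12, 0), (0, 4)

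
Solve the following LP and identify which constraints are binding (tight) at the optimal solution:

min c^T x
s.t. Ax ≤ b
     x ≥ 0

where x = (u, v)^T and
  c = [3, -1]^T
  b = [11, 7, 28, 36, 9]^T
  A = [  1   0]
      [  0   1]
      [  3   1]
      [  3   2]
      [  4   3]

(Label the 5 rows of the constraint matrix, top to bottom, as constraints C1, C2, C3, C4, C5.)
Optimal: u = 0, v = 3
Binding: C5, u ≥ 0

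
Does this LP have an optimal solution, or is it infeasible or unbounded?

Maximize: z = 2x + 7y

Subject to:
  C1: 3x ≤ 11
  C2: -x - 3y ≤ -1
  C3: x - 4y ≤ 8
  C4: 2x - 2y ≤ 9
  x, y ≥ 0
Feasible point: (0, 1) satisfies every constraint, so the LP is feasible.
Direction d = (0, 1): for each constraint row a, a·d ≤ 0 —
  (3)(0) + (0)(1) = 0 ≤ 0
  (-1)(0) + (-3)(1) = -3 ≤ 0
  (1)(0) + (-4)(1) = -4 ≤ 0
  (2)(0) + (-2)(1) = -2 ≤ 0
and d ≥ 0, so (0, 1) + t·d stays feasible for every t ≥ 0. Along this ray z = 2x + 7y changes by 7 per unit t, so z → +∞.

Unbounded — the objective can increase without bound over the feasible region.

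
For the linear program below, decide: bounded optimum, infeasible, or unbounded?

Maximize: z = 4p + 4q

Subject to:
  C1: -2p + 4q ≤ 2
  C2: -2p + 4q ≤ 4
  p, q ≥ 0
Feasible point: (0, 0) satisfies every constraint, so the LP is feasible.
Direction d = (1, 0): for each constraint row a, a·d ≤ 0 —
  (-2)(1) + (4)(0) = -2 ≤ 0
  (-2)(1) + (4)(0) = -2 ≤ 0
and d ≥ 0, so (0, 0) + t·d stays feasible for every t ≥ 0. Along this ray z = 4p + 4q changes by 4 per unit t, so z → +∞.

Unbounded: there is a feasible ray along which z → +∞.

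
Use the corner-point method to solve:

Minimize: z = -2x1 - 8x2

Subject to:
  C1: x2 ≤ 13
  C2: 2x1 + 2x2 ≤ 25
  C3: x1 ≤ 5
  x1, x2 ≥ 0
Each vertex is the intersection of two constraint boundaries that also satisfies all remaining constraints:
  x1 = 0 and x2 = 0 → (0, 0)
  x1 = 5 and x2 = 0 → (5, 0)
  2x1 + 2x2 = 25 and x1 = 5 → (5, 7.5)
  2x1 + 2x2 = 25 and x1 = 0 → (0, 12.5)

Evaluating z = -2x1 - 8x2 at each vertex:
  (0, 0): z = 0
  (5, 0): z = -10
  (5, 7.5): z = -70
  (0, 12.5): z = -100

The minimum is at (0, 12.5) with z = -100.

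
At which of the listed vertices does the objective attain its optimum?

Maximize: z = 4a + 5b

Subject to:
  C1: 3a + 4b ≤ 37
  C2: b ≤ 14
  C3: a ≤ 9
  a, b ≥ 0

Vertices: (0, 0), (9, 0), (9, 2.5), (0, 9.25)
(9, 2.5) with z = 48.5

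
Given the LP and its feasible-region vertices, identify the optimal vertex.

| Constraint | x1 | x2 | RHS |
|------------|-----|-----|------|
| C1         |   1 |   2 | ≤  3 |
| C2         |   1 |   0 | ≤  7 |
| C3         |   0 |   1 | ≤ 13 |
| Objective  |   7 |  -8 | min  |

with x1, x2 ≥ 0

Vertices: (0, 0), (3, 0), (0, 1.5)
Evaluating z = 7x1 - 8x2 at each vertex:
  (0, 0): z = 0
  (3, 0): z = 21
  (0, 1.5): z = -12

The smallest value is z = -12, attained at (0, 1.5).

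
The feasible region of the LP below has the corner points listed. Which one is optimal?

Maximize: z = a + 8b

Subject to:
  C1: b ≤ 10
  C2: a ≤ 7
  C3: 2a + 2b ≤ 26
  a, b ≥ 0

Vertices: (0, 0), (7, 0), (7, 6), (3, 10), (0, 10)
Evaluating z = a + 8b at each vertex:
  (0, 0): z = 0
  (7, 0): z = 7
  (7, 6): z = 55
  (3, 10): z = 83
  (0, 10): z = 80

The largest value is z = 83, attained at (3, 10).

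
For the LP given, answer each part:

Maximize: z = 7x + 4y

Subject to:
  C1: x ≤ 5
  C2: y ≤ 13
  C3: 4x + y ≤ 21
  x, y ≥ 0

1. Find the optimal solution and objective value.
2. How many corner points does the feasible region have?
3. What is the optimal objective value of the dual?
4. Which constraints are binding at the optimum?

1. x = 2, y = 13, z = 66
2. 5
3. 66 (by strong duality, equal to the primal optimum)
4. C2, C3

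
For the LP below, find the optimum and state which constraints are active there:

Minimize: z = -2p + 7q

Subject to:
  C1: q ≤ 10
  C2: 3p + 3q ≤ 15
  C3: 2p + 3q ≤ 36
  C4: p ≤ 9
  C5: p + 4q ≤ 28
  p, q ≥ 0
Optimal: p = 5, q = 0
Slack at optimum:
  C1: slack = 10
  C2: slack = 0 (binding)
  C3: slack = 26
  C4: slack = 4
  C5: slack = 23
  p ≥ 0: p = 5
  q ≥ 0: q = 0 (binding)
Binding constraints: C2, q ≥ 0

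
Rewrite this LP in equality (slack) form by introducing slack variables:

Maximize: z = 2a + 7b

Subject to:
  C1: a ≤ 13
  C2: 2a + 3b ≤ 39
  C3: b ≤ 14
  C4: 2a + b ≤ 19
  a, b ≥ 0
max z = 2a + 7b

s.t.
  a + s1 = 13
  2a + 3b + s2 = 39
  b + s3 = 14
  2a + b + s4 = 19
  a, b, s1, s2, s3, s4 ≥ 0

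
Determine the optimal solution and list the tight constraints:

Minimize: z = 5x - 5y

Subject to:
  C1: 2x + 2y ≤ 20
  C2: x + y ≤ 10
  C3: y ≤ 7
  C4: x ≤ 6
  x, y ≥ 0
Optimal: x = 0, y = 7
Binding: C3, x ≥ 0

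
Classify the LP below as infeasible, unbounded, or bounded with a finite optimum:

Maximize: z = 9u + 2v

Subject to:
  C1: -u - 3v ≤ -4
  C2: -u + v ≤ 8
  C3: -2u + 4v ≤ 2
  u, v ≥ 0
Feasible point: (1, 1) satisfies every constraint, so the LP is feasible.
Direction d = (1, 0): for each constraint row a, a·d ≤ 0 —
  (-1)(1) + (-3)(0) = -1 ≤ 0
  (-1)(1) + (1)(0) = -1 ≤ 0
  (-2)(1) + (4)(0) = -2 ≤ 0
and d ≥ 0, so (1, 1) + t·d stays feasible for every t ≥ 0. Along this ray z = 9u + 2v changes by 9 per unit t, so z → +∞.

Unbounded — the objective can increase without bound over the feasible region.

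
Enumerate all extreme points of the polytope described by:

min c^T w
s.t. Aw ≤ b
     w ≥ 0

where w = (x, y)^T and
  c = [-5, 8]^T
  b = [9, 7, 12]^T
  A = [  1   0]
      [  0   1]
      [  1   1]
Each vertex is the intersection of two constraint boundaries that also satisfies all remaining constraints:
  x = 0 and y = 0 → (0, 0)
  x = 9 and y = 0 → (9, 0)
  x = 9 and x + y = 12 → (9, 3)
  y = 7 and x + y = 12 → (5, 7)
  y = 7 and x = 0 → (0, 7)

Vertices: (0, 0), (9, 0), (9, 3), (5, 7), (0, 7)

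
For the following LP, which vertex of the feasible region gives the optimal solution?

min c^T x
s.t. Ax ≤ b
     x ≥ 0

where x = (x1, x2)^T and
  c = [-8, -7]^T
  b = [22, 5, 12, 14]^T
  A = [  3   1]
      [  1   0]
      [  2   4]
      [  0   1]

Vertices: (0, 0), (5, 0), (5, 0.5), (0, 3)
Evaluating z = -8x1 - 7x2 at each vertex:
  (0, 0): z = 0
  (5, 0): z = -40
  (5, 0.5): z = -43.5
  (0, 3): z = -21

The smallest value is z = -43.5, attained at (5, 0.5).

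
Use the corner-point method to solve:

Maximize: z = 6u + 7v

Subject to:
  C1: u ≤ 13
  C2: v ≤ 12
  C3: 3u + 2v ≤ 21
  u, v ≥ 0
Each vertex is the intersection of two constraint boundaries that also satisfies all remaining constraints:
  u = 0 and v = 0 → (0, 0)
  3u + 2v = 21 and v = 0 → (7, 0)
  3u + 2v = 21 and u = 0 → (0, 10.5)

Evaluating z = 6u + 7v at each vertex:
  (0, 0): z = 0
  (7, 0): z = 42
  (0, 10.5): z = 73.5

The maximum is at (0, 10.5) with z = 73.5.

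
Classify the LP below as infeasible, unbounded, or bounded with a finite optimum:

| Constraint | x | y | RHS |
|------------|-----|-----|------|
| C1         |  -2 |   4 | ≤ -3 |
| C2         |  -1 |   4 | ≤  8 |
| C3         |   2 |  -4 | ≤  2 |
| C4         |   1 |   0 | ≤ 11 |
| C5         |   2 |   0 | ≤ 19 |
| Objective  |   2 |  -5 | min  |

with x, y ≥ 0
C3 requires 2x - 4y ≤ 2, while C1 (-2x + 4y ≤ -3) is equivalent to 2x - 4y ≥ 3. Together they would need 3 ≤ 2x - 4y ≤ 2, which is impossible since 3 > 2. No point satisfies all constraints.

Infeasible — the constraint set is empty.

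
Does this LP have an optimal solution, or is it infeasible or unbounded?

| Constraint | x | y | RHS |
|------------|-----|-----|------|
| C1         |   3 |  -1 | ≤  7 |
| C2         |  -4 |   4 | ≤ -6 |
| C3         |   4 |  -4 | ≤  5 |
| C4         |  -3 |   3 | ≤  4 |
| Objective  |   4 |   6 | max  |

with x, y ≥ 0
C3 requires 4x - 4y ≤ 5, while C2 (-4x + 4y ≤ -6) is equivalent to 4x - 4y ≥ 6. Together they would need 6 ≤ 4x - 4y ≤ 5, which is impossible since 6 > 5. No point satisfies all constraints.

Infeasible: no point satisfies all constraints simultaneously.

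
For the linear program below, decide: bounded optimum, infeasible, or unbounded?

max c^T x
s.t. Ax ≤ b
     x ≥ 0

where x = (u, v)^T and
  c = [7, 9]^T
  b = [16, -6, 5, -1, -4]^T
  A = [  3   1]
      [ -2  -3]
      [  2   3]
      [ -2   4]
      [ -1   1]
One constraint requires 2u + 3v ≤ 5, while the constraint -2u - 3v ≤ -6 is equivalent to 2u + 3v ≥ 6. Together they would need 6 ≤ 2u + 3v ≤ 5, which is impossible since 6 > 5. No point satisfies all constraints.

The feasible region is empty; the LP is infeasible.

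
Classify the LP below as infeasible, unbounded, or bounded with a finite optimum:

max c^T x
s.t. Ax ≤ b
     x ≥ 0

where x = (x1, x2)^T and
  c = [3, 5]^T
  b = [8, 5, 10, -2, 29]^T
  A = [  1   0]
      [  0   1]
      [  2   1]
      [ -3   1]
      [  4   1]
The point (2.5, 5) satisfies every constraint, so the LP is feasible; the constraints give x1 ≤ 8 and x2 ≤ 5, which with x1, x2 ≥ 0 keep the feasible region inside a bounded box. A feasible, bounded LP attains a finite optimum at a vertex.

Evaluating z = 3x1 + 5x2 at each vertex:
  (0.6667, 0): z = 2
  (5, 0): z = 15
  (2.5, 5): z = 32.5
  (2.333, 5): z = 32

Bounded optimum: z* = 32.5 at (2.5, 5).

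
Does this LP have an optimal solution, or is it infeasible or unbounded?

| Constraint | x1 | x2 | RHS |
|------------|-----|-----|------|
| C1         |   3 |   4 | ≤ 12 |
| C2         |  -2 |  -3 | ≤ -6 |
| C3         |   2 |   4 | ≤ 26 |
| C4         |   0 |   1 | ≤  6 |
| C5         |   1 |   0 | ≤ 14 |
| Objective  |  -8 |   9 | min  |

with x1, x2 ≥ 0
The point (4, 0) satisfies every constraint, so the LP is feasible; the constraints give x1 ≤ 14 and x2 ≤ 6, which with x1, x2 ≥ 0 keep the feasible region inside a bounded box. A feasible, bounded LP attains a finite optimum at a vertex.

Evaluating z = -8x1 + 9x2 at each vertex:
  (3, 0): z = -24
  (4, 0): z = -32
  (0, 3): z = 27
  (0, 2): z = 18

The LP has an optimal solution: (4, 0) with z = -32.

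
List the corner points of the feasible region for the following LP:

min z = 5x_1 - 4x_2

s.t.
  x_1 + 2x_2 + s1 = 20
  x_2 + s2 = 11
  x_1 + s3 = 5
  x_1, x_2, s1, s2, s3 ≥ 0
Each vertex is the intersection of two constraint boundaries that also satisfies all remaining constraints:
  x_1 = 0 and x_2 = 0 → (0, 0)
  x_1 = 5 and x_2 = 0 → (5, 0)
  x_1 + 2x_2 = 20 and x_1 = 5 → (5, 7.5)
  x_1 + 2x_2 = 20 and x_1 = 0 → (0, 10)

Vertices: (0, 0), (5, 0), (5, 7.5), (0, 10)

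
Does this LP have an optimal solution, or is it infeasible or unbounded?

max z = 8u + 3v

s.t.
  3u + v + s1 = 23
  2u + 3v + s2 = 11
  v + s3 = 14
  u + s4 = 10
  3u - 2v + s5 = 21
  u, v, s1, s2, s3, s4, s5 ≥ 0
The point (5.5, 0) satisfies every constraint, so the LP is feasible; the constraints give u ≤ 10 and v ≤ 14, which with u, v ≥ 0 keep the feasible region inside a bounded box. A feasible, bounded LP attains a finite optimum at a vertex.

The LP has an optimal solution: (5.5, 0) with z = 44.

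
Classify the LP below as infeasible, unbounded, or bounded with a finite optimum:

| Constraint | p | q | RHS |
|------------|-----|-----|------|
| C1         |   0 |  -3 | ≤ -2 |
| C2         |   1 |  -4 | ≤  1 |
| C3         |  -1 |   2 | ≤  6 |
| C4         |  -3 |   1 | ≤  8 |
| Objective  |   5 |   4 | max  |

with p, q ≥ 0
Feasible point: (0, 1) satisfies every constraint, so the LP is feasible.
Direction d = (4, 1): for each constraint row a, a·d ≤ 0 —
  (0)(4) + (-3)(1) = -3 ≤ 0
  (1)(4) + (-4)(1) = 0 ≤ 0
  (-1)(4) + (2)(1) = -2 ≤ 0
  (-3)(4) + (1)(1) = -11 ≤ 0
and d ≥ 0, so (0, 1) + t·d stays feasible for every t ≥ 0. Along this ray z = 5p + 4q changes by 24 per unit t, so z → +∞.

The LP is unbounded; z can be made arbitrarily large.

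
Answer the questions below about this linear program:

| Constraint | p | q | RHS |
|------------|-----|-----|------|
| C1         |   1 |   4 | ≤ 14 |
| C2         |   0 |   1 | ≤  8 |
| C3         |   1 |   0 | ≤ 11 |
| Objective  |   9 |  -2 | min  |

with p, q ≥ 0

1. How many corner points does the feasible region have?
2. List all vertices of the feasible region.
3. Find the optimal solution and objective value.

1. 4
2. (0, 0), (11, 0), (11, 0.75), (0, 3.5)
3. p = 0, q = 3.5, z = -7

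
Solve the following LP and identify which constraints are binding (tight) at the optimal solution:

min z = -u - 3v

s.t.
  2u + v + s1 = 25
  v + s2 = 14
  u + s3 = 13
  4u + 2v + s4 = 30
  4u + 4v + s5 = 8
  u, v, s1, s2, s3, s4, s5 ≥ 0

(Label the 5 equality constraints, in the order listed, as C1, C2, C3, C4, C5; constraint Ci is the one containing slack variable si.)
Optimal: u = 0, v = 2
Slack at optimum:
  C1: slack = 23
  C2: slack = 12
  C3: slack = 13
  C4: slack = 26
  C5: slack = 0 (binding)
  u ≥ 0: u = 0 (binding)
  v ≥ 0: v = 2
Binding constraints: C5, u ≥ 0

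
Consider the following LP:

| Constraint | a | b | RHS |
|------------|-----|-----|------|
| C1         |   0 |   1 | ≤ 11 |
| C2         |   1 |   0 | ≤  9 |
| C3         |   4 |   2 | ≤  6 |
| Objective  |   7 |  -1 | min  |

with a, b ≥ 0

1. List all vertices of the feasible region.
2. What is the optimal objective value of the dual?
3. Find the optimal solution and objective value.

1. (0, 0), (1.5, 0), (0, 3)
2. -3 (by strong duality, equal to the primal optimum)
3. a = 0, b = 3, z = -3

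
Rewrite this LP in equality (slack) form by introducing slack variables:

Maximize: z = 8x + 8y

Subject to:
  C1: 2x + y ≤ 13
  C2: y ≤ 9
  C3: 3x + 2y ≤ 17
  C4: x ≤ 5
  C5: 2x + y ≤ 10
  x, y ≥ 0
max z = 8x + 8y

s.t.
  2x + y + s1 = 13
  y + s2 = 9
  3x + 2y + s3 = 17
  x + s4 = 5
  2x + y + s5 = 10
  x, y, s1, s2, s3, s4, s5 ≥ 0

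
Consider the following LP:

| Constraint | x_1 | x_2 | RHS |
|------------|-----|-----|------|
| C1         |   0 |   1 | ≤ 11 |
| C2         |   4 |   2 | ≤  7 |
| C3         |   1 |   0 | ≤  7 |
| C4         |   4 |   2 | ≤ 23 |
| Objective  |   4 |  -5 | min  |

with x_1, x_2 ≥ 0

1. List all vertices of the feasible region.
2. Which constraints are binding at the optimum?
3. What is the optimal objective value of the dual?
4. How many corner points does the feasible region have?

1. (0, 0), (1.75, 0), (0, 3.5)
2. C2, x_1 ≥ 0
3. -17.5 (by strong duality, equal to the primal optimum)
4. 3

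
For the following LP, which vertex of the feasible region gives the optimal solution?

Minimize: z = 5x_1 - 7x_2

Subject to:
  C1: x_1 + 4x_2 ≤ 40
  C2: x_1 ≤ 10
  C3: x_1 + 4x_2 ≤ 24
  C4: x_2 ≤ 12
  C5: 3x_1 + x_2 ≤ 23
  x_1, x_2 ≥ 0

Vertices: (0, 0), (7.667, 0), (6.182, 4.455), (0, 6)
Evaluating z = 5x_1 - 7x_2 at each vertex:
  (0, 0): z = 0
  (7.667, 0): z = 38.33
  (6.182, 4.455): z = -0.2727
  (0, 6): z = -42

The smallest value is z = -42, attained at (0, 6).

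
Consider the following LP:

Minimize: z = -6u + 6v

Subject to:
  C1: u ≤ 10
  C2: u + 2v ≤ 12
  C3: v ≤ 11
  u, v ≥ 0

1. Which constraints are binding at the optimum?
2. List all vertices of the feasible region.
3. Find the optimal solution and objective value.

1. C1, v ≥ 0
2. (0, 0), (10, 0), (10, 1), (0, 6)
3. u = 10, v = 0, z = -60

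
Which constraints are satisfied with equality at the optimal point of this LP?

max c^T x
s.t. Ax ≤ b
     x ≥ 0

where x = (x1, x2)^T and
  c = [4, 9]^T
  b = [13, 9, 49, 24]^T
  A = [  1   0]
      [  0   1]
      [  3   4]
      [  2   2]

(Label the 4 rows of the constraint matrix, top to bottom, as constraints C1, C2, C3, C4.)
Optimal: x1 = 3, x2 = 9
Slack at optimum:
  C1: slack = 10
  C2: slack = 0 (binding)
  C3: slack = 4
  C4: slack = 0 (binding)
  x1 ≥ 0: x1 = 3
  x2 ≥ 0: x2 = 9
Binding constraints: C2, C4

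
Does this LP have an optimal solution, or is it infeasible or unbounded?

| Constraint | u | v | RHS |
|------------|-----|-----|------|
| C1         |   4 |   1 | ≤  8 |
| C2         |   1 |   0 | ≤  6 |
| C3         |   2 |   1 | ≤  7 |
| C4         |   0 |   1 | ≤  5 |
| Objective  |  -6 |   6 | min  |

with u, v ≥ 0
The point (2, 0) satisfies every constraint, so the LP is feasible; the constraints give u ≤ 6 and v ≤ 5, which with u, v ≥ 0 keep the feasible region inside a bounded box. A feasible, bounded LP attains a finite optimum at a vertex.

Evaluating z = -6u + 6v at each vertex:
  (0, 0): z = 0
  (2, 0): z = -12
  (0.75, 5): z = 25.5
  (0, 5): z = 30

Bounded optimum: z* = -12 at (2, 0).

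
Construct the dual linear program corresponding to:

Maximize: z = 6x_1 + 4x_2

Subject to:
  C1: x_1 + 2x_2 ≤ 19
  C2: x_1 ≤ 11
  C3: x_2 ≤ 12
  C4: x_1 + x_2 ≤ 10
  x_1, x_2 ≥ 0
Minimize: z = 19y1 + 11y2 + 12y3 + 10y4

Subject to:
  C1: -y1 - y2 - y4 ≤ -6
  C2: -2y1 - y3 - y4 ≤ -4
  y1, y2, y3, y4 ≥ 0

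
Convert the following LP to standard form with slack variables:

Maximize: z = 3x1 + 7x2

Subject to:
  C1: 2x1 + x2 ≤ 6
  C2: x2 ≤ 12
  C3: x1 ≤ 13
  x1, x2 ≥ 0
max z = 3x1 + 7x2

s.t.
  2x1 + x2 + s1 = 6
  x2 + s2 = 12
  x1 + s3 = 13
  x1, x2, s1, s2, s3 ≥ 0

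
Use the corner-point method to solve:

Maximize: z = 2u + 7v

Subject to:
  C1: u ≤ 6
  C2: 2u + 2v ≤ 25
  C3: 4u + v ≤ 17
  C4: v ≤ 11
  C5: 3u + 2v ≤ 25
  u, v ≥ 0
Each vertex is the intersection of two constraint boundaries that also satisfies all remaining constraints:
  u = 0 and v = 0 → (0, 0)
  4u + v = 17 and v = 0 → (4.25, 0)
  4u + v = 17 and 3u + 2v = 25 → (1.8, 9.8)
  v = 11 and 3u + 2v = 25 → (1, 11)
  v = 11 and u = 0 → (0, 11)

Evaluating z = 2u + 7v at each vertex:
  (0, 0): z = 0
  (4.25, 0): z = 8.5
  (1.8, 9.8): z = 72.2
  (1, 11): z = 79
  (0, 11): z = 77

The maximum is at (1, 11) with z = 79.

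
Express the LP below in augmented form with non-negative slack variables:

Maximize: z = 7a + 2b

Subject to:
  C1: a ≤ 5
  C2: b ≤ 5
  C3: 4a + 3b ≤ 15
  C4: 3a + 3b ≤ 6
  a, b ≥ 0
max z = 7a + 2b

s.t.
  a + s1 = 5
  b + s2 = 5
  4a + 3b + s3 = 15
  3a + 3b + s4 = 6
  a, b, s1, s2, s3, s4 ≥ 0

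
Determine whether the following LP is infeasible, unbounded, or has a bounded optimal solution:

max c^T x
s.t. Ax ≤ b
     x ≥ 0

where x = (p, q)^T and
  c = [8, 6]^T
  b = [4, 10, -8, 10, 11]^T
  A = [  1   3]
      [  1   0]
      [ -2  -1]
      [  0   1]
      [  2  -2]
The point (4, 0) satisfies every constraint, so the LP is feasible; the constraints give p ≤ 10 and q ≤ 10, which with p, q ≥ 0 keep the feasible region inside a bounded box. A feasible, bounded LP attains a finite optimum at a vertex.

Feasible with finite optimum z* = 32 at (4, 0).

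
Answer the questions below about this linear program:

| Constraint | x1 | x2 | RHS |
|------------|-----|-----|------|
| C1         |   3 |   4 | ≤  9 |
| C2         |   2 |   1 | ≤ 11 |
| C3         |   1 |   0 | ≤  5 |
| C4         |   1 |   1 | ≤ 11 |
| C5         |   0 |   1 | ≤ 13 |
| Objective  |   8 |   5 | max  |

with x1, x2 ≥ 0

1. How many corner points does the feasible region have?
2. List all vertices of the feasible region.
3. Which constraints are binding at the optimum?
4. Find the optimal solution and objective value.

1. 3
2. (0, 0), (3, 0), (0, 2.25)
3. C1, x2 ≥ 0
4. x1 = 3, x2 = 0, z = 24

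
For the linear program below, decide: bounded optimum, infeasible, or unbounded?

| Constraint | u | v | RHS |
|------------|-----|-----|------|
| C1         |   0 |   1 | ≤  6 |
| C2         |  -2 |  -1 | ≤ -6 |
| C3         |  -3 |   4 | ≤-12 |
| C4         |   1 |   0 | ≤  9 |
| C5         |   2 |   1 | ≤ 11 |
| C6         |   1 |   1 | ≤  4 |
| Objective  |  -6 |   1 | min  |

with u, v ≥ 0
The point (4, 0) satisfies every constraint, so the LP is feasible; the constraints give u ≤ 9 and v ≤ 6, which with u, v ≥ 0 keep the feasible region inside a bounded box. A feasible, bounded LP attains a finite optimum at a vertex.

Evaluating z = -6u + v at each vertex:
  (4, 0): z = -24

Bounded optimum: z* = -24 at (4, 0).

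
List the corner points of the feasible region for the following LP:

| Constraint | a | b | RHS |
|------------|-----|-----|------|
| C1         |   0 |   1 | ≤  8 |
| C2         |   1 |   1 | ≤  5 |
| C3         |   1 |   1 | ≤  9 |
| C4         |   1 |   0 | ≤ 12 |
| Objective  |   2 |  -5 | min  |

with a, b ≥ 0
Each vertex is the intersection of two constraint boundaries that also satisfies all remaining constraints:
  a = 0 and b = 0 → (0, 0)
  a + b = 5 and b = 0 → (5, 0)
  a + b = 5 and a = 0 → (0, 5)

Vertices: (0, 0), (5, 0), (0, 5)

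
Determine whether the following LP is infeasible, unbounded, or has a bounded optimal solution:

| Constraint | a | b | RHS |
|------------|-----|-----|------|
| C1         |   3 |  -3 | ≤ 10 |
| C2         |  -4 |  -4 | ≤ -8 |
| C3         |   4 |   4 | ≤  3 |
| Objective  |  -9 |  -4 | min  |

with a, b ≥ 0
C3 requires 4a + 4b ≤ 3, while C2 (-4a - 4b ≤ -8) is equivalent to 4a + 4b ≥ 8. Together they would need 8 ≤ 4a + 4b ≤ 3, which is impossible since 8 > 3. No point satisfies all constraints.

The feasible region is empty; the LP is infeasible.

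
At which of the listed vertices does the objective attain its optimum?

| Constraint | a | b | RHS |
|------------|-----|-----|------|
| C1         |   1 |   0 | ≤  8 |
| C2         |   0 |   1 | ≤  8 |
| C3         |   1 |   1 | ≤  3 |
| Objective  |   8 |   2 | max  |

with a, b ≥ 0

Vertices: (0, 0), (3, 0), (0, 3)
Evaluating z = 8a + 2b at each vertex:
  (0, 0): z = 0
  (3, 0): z = 24
  (0, 3): z = 6

The largest value is z = 24, attained at (3, 0).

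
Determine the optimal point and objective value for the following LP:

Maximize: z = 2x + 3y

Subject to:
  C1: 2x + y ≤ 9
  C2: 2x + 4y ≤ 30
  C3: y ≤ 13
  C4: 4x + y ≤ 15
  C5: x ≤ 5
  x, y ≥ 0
Each vertex is the intersection of two constraint boundaries that also satisfies all remaining constraints:
  x = 0 and y = 0 → (0, 0)
  4x + y = 15 and y = 0 → (3.75, 0)
  2x + y = 9 and 4x + y = 15 → (3, 3)
  2x + y = 9 and 2x + 4y = 30 → (1, 7)
  2x + 4y = 30 and x = 0 → (0, 7.5)

Evaluating z = 2x + 3y at each vertex:
  (0, 0): z = 0
  (3.75, 0): z = 7.5
  (3, 3): z = 15
  (1, 7): z = 23
  (0, 7.5): z = 22.5

The maximum is at (1, 7) with z = 23.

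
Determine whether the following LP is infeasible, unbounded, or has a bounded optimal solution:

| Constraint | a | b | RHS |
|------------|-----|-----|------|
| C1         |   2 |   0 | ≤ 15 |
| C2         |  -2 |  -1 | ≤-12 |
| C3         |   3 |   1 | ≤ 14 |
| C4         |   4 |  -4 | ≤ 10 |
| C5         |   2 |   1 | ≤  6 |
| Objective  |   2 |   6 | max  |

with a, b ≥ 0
C5 requires 2a + b ≤ 6, while C2 (-2a - b ≤ -12) is equivalent to 2a + b ≥ 12. Together they would need 12 ≤ 2a + b ≤ 6, which is impossible since 12 > 6. No point satisfies all constraints.

Infeasible — the constraint set is empty.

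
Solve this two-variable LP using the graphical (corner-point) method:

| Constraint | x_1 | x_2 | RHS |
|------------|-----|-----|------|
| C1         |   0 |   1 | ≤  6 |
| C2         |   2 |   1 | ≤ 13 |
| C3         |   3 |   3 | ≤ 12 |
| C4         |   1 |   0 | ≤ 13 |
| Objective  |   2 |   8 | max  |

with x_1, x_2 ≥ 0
Each vertex is the intersection of two constraint boundaries that also satisfies all remaining constraints:
  x_1 = 0 and x_2 = 0 → (0, 0)
  3x_1 + 3x_2 = 12 and x_2 = 0 → (4, 0)
  3x_1 + 3x_2 = 12 and x_1 = 0 → (0, 4)

Evaluating z = 2x_1 + 8x_2 at each vertex:
  (0, 0): z = 0
  (4, 0): z = 8
  (0, 4): z = 32

The maximum is at (0, 4) with z = 32.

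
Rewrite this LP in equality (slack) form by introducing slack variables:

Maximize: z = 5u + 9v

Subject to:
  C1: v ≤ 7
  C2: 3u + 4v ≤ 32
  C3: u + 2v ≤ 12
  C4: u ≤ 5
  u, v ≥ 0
max z = 5u + 9v

s.t.
  v + s1 = 7
  3u + 4v + s2 = 32
  u + 2v + s3 = 12
  u + s4 = 5
  u, v, s1, s2, s3, s4 ≥ 0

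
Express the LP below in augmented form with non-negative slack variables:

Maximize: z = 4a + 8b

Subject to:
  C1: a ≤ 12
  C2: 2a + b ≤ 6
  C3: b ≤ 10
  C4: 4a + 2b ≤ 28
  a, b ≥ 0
max z = 4a + 8b

s.t.
  a + s1 = 12
  2a + b + s2 = 6
  b + s3 = 10
  4a + 2b + s4 = 28
  a, b, s1, s2, s3, s4 ≥ 0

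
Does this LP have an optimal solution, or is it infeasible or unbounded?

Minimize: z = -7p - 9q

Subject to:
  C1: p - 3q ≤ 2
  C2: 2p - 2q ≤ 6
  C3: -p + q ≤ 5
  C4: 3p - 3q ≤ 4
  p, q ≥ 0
Feasible point: (0, 0) satisfies every constraint, so the LP is feasible.
Direction d = (1, 1): for each constraint row a, a·d ≤ 0 —
  (1)(1) + (-3)(1) = -2 ≤ 0
  (2)(1) + (-2)(1) = 0 ≤ 0
  (-1)(1) + (1)(1) = 0 ≤ 0
  (3)(1) + (-3)(1) = 0 ≤ 0
and d ≥ 0, so (0, 0) + t·d stays feasible for every t ≥ 0. Along this ray z = -7p - 9q changes by -16 per unit t, so z → −∞.

Unbounded: there is a feasible ray along which z → −∞.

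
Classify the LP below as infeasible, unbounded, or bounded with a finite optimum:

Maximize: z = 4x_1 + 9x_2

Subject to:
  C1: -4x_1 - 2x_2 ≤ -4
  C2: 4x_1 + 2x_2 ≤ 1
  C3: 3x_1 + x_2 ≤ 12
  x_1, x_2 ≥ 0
C2 requires 4x_1 + 2x_2 ≤ 1, while C1 (-4x_1 - 2x_2 ≤ -4) is equivalent to 4x_1 + 2x_2 ≥ 4. Together they would need 4 ≤ 4x_1 + 2x_2 ≤ 1, which is impossible since 4 > 1. No point satisfies all constraints.

Infeasible — the constraint set is empty.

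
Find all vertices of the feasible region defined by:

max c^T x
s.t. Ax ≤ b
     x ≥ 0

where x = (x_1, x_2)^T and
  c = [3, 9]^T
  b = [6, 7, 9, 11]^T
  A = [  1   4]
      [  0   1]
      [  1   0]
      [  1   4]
Each vertex is the intersection of two constraint boundaries that also satisfies all remaining constraints:
  x_1 = 0 and x_2 = 0 → (0, 0)
  x_1 + 4x_2 = 6 and x_2 = 0 → (6, 0)
  x_1 + 4x_2 = 6 and x_1 = 0 → (0, 1.5)

Vertices: (0, 0), (6, 0), (0, 1.5)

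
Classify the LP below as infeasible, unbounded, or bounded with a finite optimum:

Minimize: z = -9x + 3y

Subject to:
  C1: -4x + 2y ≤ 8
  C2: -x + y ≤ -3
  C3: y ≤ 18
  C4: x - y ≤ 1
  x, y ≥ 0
C4 requires x - y ≤ 1, while C2 (-x + y ≤ -3) is equivalent to x - y ≥ 3. Together they would need 3 ≤ x - y ≤ 1, which is impossible since 3 > 1. No point satisfies all constraints.

Infeasible — the constraint set is empty.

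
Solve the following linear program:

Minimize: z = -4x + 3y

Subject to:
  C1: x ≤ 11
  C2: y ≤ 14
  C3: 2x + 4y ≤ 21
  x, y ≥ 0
x = 10.5, y = 0, z = -42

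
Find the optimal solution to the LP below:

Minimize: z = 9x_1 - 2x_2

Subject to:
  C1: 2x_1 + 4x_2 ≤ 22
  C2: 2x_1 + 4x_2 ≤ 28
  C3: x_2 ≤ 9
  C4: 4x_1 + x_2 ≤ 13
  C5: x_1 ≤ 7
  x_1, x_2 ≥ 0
Each vertex is the intersection of two constraint boundaries that also satisfies all remaining constraints:
  x_1 = 0 and x_2 = 0 → (0, 0)
  4x_1 + x_2 = 13 and x_2 = 0 → (3.25, 0)
  2x_1 + 4x_2 = 22 and 4x_1 + x_2 = 13 → (2.143, 4.429)
  2x_1 + 4x_2 = 22 and x_1 = 0 → (0, 5.5)

Evaluating z = 9x_1 - 2x_2 at each vertex:
  (0, 0): z = 0
  (3.25, 0): z = 29.25
  (2.143, 4.429): z = 10.43
  (0, 5.5): z = -11

The minimum is at (0, 5.5) with z = -11.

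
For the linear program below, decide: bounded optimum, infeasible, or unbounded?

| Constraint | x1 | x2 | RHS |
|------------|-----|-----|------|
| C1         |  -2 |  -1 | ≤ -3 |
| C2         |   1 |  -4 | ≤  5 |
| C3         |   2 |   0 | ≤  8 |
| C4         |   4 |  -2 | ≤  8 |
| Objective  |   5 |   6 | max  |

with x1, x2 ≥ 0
Feasible point: (1, 1) satisfies every constraint, so the LP is feasible.
Direction d = (0, 1): for each constraint row a, a·d ≤ 0 —
  (-2)(0) + (-1)(1) = -1 ≤ 0
  (1)(0) + (-4)(1) = -4 ≤ 0
  (2)(0) + (0)(1) = 0 ≤ 0
  (4)(0) + (-2)(1) = -2 ≤ 0
and d ≥ 0, so (1, 1) + t·d stays feasible for every t ≥ 0. Along this ray z = 5x1 + 6x2 changes by 6 per unit t, so z → +∞.

Unbounded: there is a feasible ray along which z → +∞.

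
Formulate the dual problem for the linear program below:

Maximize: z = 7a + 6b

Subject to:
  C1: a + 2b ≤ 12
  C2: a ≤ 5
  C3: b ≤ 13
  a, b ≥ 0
Minimize: z = 12y1 + 5y2 + 13y3

Subject to:
  C1: -y1 - y2 ≤ -7
  C2: -2y1 - y3 ≤ -6
  y1, y2, y3 ≥ 0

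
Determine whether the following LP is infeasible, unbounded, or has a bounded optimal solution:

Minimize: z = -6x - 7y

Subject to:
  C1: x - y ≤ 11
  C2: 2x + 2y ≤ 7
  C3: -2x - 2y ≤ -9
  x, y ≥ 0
C2 requires 2x + 2y ≤ 7, while C3 (-2x - 2y ≤ -9) is equivalent to 2x + 2y ≥ 9. Together they would need 9 ≤ 2x + 2y ≤ 7, which is impossible since 9 > 7. No point satisfies all constraints.

Infeasible: no point satisfies all constraints simultaneously.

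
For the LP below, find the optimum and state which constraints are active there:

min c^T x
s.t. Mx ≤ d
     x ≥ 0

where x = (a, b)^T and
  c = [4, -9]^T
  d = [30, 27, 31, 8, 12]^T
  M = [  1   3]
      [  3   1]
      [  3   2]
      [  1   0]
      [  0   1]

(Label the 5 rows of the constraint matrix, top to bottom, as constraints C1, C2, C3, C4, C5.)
Optimal: a = 0, b = 10
Binding: C1, a ≥ 0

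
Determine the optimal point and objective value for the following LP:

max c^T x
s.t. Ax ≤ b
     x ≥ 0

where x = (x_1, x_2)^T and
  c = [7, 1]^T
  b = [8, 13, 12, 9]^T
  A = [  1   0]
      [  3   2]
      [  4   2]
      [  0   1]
x_1 = 3, x_2 = 0, z = 21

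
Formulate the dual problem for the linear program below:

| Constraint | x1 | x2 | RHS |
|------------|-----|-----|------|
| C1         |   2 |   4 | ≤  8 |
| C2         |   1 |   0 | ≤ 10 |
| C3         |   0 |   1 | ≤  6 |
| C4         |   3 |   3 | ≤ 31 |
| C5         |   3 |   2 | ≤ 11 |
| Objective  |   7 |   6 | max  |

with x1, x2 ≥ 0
Minimize: z = 8y1 + 10y2 + 6y3 + 31y4 + 11y5

Subject to:
  C1: -2y1 - y2 - 3y4 - 3y5 ≤ -7
  C2: -4y1 - y3 - 3y4 - 2y5 ≤ -6
  y1, y2, y3, y4, y5 ≥ 0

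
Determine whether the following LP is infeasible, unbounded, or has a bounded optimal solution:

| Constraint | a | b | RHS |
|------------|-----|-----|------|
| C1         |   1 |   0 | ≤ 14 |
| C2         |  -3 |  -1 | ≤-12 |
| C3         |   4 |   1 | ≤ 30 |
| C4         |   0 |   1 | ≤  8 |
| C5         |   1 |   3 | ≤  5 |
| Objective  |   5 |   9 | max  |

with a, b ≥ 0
The point (5, 0) satisfies every constraint, so the LP is feasible; the constraints give a ≤ 14 and b ≤ 8, which with a, b ≥ 0 keep the feasible region inside a bounded box. A feasible, bounded LP attains a finite optimum at a vertex.

Feasible with finite optimum z* = 25 at (5, 0).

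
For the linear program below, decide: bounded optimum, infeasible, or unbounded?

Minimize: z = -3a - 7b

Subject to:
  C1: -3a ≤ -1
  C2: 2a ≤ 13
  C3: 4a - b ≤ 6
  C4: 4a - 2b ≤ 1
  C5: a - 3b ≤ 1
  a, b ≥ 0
Feasible point: (1, 2) satisfies every constraint, so the LP is feasible.
Direction d = (0, 1): for each constraint row a, a·d ≤ 0 —
  (-3)(0) + (0)(1) = 0 ≤ 0
  (2)(0) + (0)(1) = 0 ≤ 0
  (4)(0) + (-1)(1) = -1 ≤ 0
  (4)(0) + (-2)(1) = -2 ≤ 0
  (1)(0) + (-3)(1) = -3 ≤ 0
and d ≥ 0, so (1, 2) + t·d stays feasible for every t ≥ 0. Along this ray z = -3a - 7b changes by -7 per unit t, so z → −∞.

Unbounded: there is a feasible ray along which z → −∞.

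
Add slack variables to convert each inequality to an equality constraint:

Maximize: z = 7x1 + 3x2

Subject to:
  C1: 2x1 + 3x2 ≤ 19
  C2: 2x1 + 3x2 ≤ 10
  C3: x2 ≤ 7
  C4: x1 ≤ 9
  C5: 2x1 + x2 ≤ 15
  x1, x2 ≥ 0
max z = 7x1 + 3x2

s.t.
  2x1 + 3x2 + s1 = 19
  2x1 + 3x2 + s2 = 10
  x2 + s3 = 7
  x1 + s4 = 9
  2x1 + x2 + s5 = 15
  x1, x2, s1, s2, s3, s4, s5 ≥ 0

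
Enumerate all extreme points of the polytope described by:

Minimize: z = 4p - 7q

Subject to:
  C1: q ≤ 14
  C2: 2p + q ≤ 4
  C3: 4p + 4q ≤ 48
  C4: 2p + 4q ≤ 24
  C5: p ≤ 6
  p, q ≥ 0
Each vertex is the intersection of two constraint boundaries that also satisfies all remaining constraints:
  p = 0 and q = 0 → (0, 0)
  2p + q = 4 and q = 0 → (2, 0)
  2p + q = 4 and p = 0 → (0, 4)

Vertices: (0, 0), (2, 0), (0, 4)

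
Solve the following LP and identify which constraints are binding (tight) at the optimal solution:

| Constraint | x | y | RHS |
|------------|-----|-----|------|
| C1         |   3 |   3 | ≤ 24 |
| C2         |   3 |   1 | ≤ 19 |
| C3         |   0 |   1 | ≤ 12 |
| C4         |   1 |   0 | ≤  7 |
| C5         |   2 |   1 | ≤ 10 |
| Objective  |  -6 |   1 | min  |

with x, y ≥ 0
Optimal: x = 5, y = 0
Slack at optimum:
  C1: slack = 9
  C2: slack = 4
  C3: slack = 12
  C4: slack = 2
  C5: slack = 0 (binding)
  x ≥ 0: x = 5
  y ≥ 0: y = 0 (binding)
Binding constraints: C5, y ≥ 0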